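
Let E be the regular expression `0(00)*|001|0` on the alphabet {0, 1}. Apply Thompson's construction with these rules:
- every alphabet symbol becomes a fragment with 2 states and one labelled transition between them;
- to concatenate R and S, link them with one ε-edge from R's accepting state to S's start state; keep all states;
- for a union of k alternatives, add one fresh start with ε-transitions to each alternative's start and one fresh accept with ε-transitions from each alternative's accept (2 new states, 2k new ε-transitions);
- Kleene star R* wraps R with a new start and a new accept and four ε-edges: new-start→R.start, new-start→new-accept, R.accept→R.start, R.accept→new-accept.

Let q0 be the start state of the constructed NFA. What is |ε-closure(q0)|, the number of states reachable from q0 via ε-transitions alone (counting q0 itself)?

4

Let C(F) = |ε-closure(F.start)| within fragment F, and note whether F accepts ε. Symbol fragments have C = 1 and do not accept ε. Then:
  00 → |ε-closure| equals the left operand's closure size = 1 (its accept is not ε-reachable, so the closure stops there)
  (00)* → |ε-closure| = 1 (new start) + 1 (body) + 1 (new accept) = 3
  0(00)* → same as the first factor's closure: |ε-closure| = 1
  001 → same as the first factor's closure: |ε-closure| = 1
  0(00)*|001|0 → |ε-closure| = 1 + 1 + 1 + 1 = 4 (the new accept is not ε-reachable since no branch accepts ε)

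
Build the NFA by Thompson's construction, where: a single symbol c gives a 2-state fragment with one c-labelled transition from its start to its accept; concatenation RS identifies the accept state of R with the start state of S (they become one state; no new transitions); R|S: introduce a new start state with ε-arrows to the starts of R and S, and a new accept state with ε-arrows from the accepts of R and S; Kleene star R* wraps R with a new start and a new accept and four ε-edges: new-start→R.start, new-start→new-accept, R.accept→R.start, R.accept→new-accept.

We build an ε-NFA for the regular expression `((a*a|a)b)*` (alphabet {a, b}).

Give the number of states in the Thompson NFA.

12

By structural recursion:
Each of the 4 symbol leaves contributes a 2-state fragment.
  a* = 4 states
  a*a = 5 states
  a*a|a = 9 states
  (a*a|a)b = 10 states
  ((a*a|a)b)* = 12 states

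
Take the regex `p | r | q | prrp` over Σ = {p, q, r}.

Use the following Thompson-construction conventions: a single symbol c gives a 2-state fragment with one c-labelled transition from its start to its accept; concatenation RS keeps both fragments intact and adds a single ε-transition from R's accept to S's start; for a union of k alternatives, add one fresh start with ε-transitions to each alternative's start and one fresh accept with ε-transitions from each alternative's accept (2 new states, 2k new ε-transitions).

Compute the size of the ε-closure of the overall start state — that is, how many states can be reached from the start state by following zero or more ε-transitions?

Let C(F) = |ε-closure(F.start)| within fragment F, and note whether F accepts ε. Symbol fragments have C = 1 and do not accept ε. Then:
  prrp — |closure| equals the left operand's closure size = 1 (its accept is not ε-reachable, so the closure stops there)
  p | r | q | prrp — |closure| = 1 + 1 + 1 + 1 + 1 = 5 (the new accept is not ε-reachable since no branch accepts ε)

5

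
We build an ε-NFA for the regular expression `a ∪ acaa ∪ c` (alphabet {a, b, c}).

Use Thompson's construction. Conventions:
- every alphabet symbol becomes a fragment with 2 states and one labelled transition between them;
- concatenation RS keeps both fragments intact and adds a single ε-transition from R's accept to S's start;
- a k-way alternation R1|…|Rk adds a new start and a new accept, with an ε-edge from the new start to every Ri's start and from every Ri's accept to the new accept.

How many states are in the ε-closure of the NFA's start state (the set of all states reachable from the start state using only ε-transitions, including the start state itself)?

Let C(F) = |ε-closure(F.start)| within fragment F, and note whether F accepts ε. Symbol fragments have C = 1 and do not accept ε. Then:
  acaa : |closure| equals the left operand's closure size = 1 (its accept is not ε-reachable, so the closure stops there)
  a ∪ acaa ∪ c : |closure| = 1 + 1 + 1 + 1 = 4 (the new accept is not ε-reachable since no branch accepts ε)

4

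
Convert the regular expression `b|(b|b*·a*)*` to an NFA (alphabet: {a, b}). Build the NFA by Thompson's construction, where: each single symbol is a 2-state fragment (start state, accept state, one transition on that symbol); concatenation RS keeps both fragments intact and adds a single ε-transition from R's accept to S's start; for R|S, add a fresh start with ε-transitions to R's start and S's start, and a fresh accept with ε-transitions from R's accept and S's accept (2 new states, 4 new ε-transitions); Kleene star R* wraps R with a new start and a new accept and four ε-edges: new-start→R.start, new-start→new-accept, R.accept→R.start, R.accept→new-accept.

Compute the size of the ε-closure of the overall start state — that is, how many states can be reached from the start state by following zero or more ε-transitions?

14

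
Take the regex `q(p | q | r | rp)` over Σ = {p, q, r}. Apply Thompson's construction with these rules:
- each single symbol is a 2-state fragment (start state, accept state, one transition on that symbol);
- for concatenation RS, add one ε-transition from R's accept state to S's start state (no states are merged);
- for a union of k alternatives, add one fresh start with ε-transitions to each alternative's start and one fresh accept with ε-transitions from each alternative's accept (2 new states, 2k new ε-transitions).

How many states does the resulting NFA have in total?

14

Building bottom-up:
Each of the 6 symbol leaves contributes a 2-state fragment.
  rp → 4 states
  p | q | r | rp → 12 states
  q(p | q | r | rp) → 14 states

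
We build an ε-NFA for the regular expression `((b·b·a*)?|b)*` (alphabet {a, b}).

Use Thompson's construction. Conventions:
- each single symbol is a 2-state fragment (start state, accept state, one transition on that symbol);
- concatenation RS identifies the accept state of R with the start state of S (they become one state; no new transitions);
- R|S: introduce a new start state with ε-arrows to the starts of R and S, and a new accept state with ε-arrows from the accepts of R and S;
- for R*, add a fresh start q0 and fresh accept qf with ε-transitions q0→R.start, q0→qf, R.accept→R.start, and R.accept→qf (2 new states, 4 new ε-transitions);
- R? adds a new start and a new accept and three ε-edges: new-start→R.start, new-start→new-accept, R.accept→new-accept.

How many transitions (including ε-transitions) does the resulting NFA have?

19

By structural recursion:
Each of the 4 symbol leaves contributes 1 transition (1 symbol, 0 ε).
  a* — 5 transitions (1 symbol, 4 ε)
  b·b·a* — 7 transitions (3 symbol, 4 ε)
  (b·b·a*)? — 10 transitions (3 symbol, 7 ε)
  (b·b·a*)?|b — 15 transitions (4 symbol, 11 ε)
  ((b·b·a*)?|b)* — 19 transitions (4 symbol, 15 ε)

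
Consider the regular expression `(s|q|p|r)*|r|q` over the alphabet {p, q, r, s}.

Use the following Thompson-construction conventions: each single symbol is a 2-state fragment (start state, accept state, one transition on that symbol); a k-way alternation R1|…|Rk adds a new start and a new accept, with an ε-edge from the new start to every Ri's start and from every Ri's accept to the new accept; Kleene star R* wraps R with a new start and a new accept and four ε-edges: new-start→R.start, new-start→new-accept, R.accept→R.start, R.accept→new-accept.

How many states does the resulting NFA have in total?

Per subexpression:
Each of the 6 symbol leaves contributes a 2-state fragment.
  s|q|p|r = 10 states
  (s|q|p|r)* = 12 states
  (s|q|p|r)*|r|q = 18 states

18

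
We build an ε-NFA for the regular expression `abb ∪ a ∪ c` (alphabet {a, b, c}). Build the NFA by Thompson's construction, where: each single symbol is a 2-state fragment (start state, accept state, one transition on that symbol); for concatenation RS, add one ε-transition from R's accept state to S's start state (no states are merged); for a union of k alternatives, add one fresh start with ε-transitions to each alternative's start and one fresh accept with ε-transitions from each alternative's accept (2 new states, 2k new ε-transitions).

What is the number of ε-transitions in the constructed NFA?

Building bottom-up:
Each of the 5 symbol leaves contributes 0 ε-transitions.
  abb — 2 ε-transitions
  abb ∪ a ∪ c — 8 ε-transitions

8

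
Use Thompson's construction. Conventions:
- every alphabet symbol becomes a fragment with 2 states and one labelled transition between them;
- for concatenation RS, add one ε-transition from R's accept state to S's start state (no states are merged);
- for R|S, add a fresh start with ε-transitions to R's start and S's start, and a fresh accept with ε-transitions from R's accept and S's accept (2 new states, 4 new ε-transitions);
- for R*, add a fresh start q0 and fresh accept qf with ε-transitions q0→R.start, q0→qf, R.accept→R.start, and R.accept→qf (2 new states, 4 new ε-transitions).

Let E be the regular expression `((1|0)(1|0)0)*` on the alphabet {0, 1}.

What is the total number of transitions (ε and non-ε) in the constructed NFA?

19

By structural recursion:
Each of the 5 symbol leaves contributes 1 transition (1 symbol, 0 ε).
  1|0 = 6 transitions (2 symbol, 4 ε)
  1|0 = 6 transitions (2 symbol, 4 ε)
  (1|0)(1|0)0 = 15 transitions (5 symbol, 10 ε)
  ((1|0)(1|0)0)* = 19 transitions (5 symbol, 14 ε)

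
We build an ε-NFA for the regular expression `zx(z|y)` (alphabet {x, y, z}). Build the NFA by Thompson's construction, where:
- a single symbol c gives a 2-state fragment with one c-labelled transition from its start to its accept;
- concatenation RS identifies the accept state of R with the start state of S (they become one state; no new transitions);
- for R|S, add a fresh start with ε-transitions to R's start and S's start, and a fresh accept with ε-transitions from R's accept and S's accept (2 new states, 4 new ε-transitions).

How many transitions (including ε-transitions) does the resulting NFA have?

By structural recursion:
Each of the 4 symbol leaves contributes 1 transition (1 symbol, 0 ε).
  z|y — 6 transitions (2 symbol, 4 ε)
  zx(z|y) — 8 transitions (4 symbol, 4 ε)

8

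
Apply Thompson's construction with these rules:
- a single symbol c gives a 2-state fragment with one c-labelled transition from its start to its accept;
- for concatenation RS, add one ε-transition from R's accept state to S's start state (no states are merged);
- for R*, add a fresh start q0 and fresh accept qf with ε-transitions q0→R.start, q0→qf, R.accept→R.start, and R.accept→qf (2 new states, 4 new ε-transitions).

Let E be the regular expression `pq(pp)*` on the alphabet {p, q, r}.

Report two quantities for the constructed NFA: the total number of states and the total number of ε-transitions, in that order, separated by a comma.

10, 7

Building bottom-up:
Each of the 4 symbol leaves contributes 2 states and 0 ε-transitions.
  pp → 4 states, 1 ε-transition
  (pp)* → 6 states, 5 ε-transitions
  pq(pp)* → 10 states, 7 ε-transitions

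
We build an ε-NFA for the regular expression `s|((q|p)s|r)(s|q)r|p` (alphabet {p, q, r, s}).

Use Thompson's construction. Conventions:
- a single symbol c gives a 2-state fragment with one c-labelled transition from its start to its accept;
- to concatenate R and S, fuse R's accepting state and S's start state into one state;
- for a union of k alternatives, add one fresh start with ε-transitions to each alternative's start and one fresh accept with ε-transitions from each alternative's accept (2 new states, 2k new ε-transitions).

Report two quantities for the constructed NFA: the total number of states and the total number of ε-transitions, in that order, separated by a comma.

Building bottom-up:
Each of the 9 symbol leaves contributes 2 states and 0 ε-transitions.
  q|p = 6 states, 4 ε-transitions
  (q|p)s = 7 states, 4 ε-transitions
  (q|p)s|r = 11 states, 8 ε-transitions
  s|q = 6 states, 4 ε-transitions
  ((q|p)s|r)(s|q)r = 17 states, 12 ε-transitions
  s|((q|p)s|r)(s|q)r|p = 23 states, 18 ε-transitions

23, 18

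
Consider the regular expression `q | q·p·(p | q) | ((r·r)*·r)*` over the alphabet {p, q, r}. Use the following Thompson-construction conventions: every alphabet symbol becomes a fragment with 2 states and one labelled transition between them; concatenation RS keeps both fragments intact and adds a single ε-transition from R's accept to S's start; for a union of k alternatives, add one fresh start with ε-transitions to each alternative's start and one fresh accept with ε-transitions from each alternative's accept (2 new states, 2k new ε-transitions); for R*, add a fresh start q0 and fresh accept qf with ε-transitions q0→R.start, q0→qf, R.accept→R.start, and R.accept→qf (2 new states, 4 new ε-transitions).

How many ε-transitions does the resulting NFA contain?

Building bottom-up:
Each of the 8 symbol leaves contributes 0 ε-transitions.
  p | q — 4 ε-transitions
  q·p·(p | q) — 6 ε-transitions
  r·r — 1 ε-transition
  (r·r)* — 5 ε-transitions
  (r·r)*·r — 6 ε-transitions
  ((r·r)*·r)* — 10 ε-transitions
  q | q·p·(p | q) | ((r·r)*·r)* — 22 ε-transitions

22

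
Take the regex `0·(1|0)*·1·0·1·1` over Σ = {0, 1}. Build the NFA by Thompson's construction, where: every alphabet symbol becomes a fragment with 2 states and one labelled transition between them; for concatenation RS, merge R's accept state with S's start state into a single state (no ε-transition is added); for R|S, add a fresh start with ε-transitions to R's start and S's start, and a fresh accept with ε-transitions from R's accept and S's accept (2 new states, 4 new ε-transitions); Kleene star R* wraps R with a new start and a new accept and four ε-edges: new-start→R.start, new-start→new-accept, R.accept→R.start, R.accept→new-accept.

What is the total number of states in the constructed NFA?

Recursing over subexpressions:
Each of the 7 symbol leaves contributes a 2-state fragment.
  1|0 = 6 states
  (1|0)* = 8 states
  0·(1|0)*·1·0·1·1 = 13 states

13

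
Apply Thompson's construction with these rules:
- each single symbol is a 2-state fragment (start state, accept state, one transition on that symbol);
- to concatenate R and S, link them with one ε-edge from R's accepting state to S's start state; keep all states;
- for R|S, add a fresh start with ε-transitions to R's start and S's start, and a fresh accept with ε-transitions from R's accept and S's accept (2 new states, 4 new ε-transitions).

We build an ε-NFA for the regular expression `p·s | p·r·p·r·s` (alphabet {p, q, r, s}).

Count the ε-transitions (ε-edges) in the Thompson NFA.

Building bottom-up:
Each of the 7 symbol leaves contributes 0 ε-transitions.
  p·s — 1 ε-transition
  p·r·p·r·s — 4 ε-transitions
  p·s | p·r·p·r·s — 9 ε-transitions

9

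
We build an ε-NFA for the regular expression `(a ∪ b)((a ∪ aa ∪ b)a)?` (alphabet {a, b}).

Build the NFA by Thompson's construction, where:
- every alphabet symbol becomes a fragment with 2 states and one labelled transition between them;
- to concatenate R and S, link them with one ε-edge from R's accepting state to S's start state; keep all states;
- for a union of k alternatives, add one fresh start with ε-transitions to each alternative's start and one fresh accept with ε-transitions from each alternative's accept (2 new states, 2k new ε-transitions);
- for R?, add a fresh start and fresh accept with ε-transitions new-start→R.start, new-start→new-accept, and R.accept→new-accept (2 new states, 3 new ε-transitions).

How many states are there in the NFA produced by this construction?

20

Recursing over subexpressions:
Each of the 7 symbol leaves contributes a 2-state fragment.
  a ∪ b — 6 states
  aa — 4 states
  a ∪ aa ∪ b — 10 states
  (a ∪ aa ∪ b)a — 12 states
  ((a ∪ aa ∪ b)a)? — 14 states
  (a ∪ b)((a ∪ aa ∪ b)a)? — 20 states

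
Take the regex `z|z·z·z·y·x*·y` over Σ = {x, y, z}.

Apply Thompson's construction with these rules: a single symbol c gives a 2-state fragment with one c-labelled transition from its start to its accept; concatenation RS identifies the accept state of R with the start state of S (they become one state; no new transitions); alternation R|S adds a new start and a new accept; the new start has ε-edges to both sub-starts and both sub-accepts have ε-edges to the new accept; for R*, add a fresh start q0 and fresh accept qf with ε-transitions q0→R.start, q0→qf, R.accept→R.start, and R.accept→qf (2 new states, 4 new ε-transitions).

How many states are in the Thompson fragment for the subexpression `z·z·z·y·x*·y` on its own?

9

Fragment for `z·z·z·y·x*·y`:
Each of the 6 symbol leaves contributes a 2-state fragment.
  x* — 4 states
  z·z·z·y·x*·y — 9 states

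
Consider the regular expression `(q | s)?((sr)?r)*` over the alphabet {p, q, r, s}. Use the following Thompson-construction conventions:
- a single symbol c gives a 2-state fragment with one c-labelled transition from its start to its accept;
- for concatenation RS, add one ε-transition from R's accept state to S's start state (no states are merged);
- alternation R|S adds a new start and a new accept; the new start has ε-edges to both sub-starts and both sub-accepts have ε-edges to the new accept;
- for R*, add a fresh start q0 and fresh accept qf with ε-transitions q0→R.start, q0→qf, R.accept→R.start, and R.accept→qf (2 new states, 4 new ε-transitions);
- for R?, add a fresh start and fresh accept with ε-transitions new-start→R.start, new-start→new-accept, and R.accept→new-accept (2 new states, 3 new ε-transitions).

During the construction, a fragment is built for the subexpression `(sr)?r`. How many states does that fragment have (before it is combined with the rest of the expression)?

8

Fragment for `(sr)?r`:
Each of the 3 symbol leaves contributes a 2-state fragment.
  sr = 4 states
  (sr)? = 6 states
  (sr)?r = 8 states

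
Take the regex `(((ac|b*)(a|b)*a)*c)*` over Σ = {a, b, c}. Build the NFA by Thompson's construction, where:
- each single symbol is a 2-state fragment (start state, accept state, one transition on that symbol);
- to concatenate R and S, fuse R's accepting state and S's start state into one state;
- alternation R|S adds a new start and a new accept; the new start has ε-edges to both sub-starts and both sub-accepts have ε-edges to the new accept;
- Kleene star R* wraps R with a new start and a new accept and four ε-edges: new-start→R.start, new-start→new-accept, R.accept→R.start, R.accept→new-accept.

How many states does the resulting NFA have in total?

22

Bottom-up over the parse tree:
Each of the 7 symbol leaves contributes a 2-state fragment.
  ac — 3 states
  b* — 4 states
  ac|b* — 9 states
  a|b — 6 states
  (a|b)* — 8 states
  (ac|b*)(a|b)*a — 17 states
  ((ac|b*)(a|b)*a)* — 19 states
  ((ac|b*)(a|b)*a)*c — 20 states
  (((ac|b*)(a|b)*a)*c)* — 22 states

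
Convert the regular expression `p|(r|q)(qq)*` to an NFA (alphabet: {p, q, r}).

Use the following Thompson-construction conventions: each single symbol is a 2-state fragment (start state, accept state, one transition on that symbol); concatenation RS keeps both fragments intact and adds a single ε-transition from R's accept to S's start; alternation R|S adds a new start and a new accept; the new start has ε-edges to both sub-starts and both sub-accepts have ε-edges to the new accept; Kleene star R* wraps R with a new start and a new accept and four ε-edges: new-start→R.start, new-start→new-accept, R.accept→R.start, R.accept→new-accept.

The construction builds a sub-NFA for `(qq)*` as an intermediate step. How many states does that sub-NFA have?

6

Fragment for `(qq)*`:
Each of the 2 symbol leaves contributes a 2-state fragment.
  qq = 4 states
  (qq)* = 6 states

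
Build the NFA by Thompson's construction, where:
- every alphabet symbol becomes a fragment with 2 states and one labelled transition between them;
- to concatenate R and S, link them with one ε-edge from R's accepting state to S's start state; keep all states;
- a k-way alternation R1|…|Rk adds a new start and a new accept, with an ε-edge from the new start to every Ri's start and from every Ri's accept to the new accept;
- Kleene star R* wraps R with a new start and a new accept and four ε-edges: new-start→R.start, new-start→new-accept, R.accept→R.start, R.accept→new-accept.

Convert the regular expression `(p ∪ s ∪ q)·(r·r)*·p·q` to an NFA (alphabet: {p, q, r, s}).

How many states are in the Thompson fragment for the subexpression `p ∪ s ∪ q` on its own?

Fragment for `p ∪ s ∪ q`:
Each of the 3 symbol leaves contributes a 2-state fragment.
  p ∪ s ∪ q → 8 states

8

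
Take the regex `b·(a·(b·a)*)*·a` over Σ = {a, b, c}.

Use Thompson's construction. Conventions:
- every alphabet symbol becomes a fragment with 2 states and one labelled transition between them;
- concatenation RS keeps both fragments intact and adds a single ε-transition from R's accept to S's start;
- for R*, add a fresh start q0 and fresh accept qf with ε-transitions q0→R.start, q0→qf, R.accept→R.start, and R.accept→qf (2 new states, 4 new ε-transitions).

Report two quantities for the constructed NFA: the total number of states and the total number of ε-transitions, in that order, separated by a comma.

14, 12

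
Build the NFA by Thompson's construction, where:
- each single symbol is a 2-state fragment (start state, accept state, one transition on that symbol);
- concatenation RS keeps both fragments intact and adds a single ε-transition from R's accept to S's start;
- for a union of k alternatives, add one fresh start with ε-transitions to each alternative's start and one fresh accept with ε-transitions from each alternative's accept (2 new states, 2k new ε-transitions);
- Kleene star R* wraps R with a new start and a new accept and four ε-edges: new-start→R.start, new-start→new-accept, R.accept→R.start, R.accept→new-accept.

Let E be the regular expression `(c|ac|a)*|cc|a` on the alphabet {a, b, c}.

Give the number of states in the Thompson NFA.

20

Per subexpression:
Each of the 7 symbol leaves contributes a 2-state fragment.
  ac = 4 states
  c|ac|a = 10 states
  (c|ac|a)* = 12 states
  cc = 4 states
  (c|ac|a)*|cc|a = 20 states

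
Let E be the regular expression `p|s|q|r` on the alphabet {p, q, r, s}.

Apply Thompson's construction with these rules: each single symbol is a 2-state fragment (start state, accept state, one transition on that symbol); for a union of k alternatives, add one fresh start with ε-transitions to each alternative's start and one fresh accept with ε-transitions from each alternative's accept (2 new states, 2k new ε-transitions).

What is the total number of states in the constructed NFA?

10

Recursing over subexpressions:
Each of the 4 symbol leaves contributes a 2-state fragment.
  p|s|q|r → 10 states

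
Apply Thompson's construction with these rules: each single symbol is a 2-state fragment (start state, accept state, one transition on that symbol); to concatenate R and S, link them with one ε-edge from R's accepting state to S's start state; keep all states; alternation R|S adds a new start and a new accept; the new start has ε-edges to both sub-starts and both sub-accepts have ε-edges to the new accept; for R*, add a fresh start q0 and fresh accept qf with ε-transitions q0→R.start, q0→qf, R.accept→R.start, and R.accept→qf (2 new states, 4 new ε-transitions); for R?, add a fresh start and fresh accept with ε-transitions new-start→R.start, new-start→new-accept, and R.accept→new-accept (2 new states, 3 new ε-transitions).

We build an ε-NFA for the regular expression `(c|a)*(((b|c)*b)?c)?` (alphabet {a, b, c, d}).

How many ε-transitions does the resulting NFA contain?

25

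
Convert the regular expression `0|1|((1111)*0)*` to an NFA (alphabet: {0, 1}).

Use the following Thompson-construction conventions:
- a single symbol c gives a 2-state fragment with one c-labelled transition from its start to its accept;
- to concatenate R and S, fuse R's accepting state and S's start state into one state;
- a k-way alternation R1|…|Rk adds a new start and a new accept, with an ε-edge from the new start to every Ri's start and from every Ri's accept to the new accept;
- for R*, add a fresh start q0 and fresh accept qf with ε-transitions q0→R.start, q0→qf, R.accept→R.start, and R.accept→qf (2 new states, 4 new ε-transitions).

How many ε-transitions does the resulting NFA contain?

Building bottom-up:
Each of the 7 symbol leaves contributes 0 ε-transitions.
  1111 : 0 ε-transitions
  (1111)* : 4 ε-transitions
  (1111)*0 : 4 ε-transitions
  ((1111)*0)* : 8 ε-transitions
  0|1|((1111)*0)* : 14 ε-transitions

14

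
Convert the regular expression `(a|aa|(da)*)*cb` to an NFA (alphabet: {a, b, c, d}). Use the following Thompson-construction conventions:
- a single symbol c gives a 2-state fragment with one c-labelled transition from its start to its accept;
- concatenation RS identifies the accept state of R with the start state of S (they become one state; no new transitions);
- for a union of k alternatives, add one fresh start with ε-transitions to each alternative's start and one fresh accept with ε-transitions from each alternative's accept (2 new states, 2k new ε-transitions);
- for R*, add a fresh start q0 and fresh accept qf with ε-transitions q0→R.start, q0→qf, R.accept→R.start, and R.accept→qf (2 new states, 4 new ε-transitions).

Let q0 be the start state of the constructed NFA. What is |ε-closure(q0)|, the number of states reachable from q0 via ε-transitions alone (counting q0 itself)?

Compute the ε-closure size of each fragment's start state recursively; a symbol fragment's start has no outgoing ε-edge, so its closure is just itself (size 1).
  aa : same as the first factor's closure: |closure| = 1
  da : |closure| equals the left operand's closure size = 1 (its accept is not ε-reachable, so the closure stops there)
  (da)* : new start has ε-edges to the inner start and to the new accept, so |closure| = 2 + 1 = 3
  a|aa|(da)* : |closure| = 1 (new start) + (1 + 1 + 3) + 1 (new accept, since some branch ε-reaches its own accept) = 7
  (a|aa|(da)*)* : new start has ε-edges to the inner start and to the new accept, so |closure| = 2 + 7 = 9
  (a|aa|(da)*)*cb : |closure| = 9 + (1−1) = 9 (closure spills across the concat boundary because the left factor accepts ε)

9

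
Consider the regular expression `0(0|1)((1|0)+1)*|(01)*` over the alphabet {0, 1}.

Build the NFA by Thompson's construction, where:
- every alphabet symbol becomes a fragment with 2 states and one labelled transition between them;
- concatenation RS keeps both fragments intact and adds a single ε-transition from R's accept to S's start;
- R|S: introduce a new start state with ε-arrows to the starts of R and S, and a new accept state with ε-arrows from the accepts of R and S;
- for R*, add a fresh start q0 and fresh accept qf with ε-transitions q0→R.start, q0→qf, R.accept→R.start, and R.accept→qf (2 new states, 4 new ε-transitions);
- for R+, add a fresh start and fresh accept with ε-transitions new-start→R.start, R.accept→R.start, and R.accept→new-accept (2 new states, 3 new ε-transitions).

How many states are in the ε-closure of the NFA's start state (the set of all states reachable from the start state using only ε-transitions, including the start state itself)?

6

Work bottom-up. For each fragment F, track |ε-closure(F.start)| and whether F's accept lies in that closure (i.e. whether F accepts ε). A single-symbol fragment has closure size 1 and does not accept ε.
  0|1 → |ε-closure| = 1 + 1 + 1 = 3 (the new accept is not ε-reachable since no branch accepts ε)
  1|0 → new start ε-reaches every alternative's start; none of them accept ε, so the new accept is not reached: |ε-closure| = 1 + 1 + 1 = 3
  (1|0)+ → new start ε-reaches only the body's start; the new accept needs a symbol first: |ε-closure| = 1 + 3 = 4
  (1|0)+1 → same as the first factor's closure: |ε-closure| = 4
  ((1|0)+1)* → |ε-closure| = 1 (new start) + 4 (body) + 1 (new accept) = 6
  0(0|1)((1|0)+1)* → same as the first factor's closure: |ε-closure| = 1
  01 → |ε-closure| equals the left operand's closure size = 1 (its accept is not ε-reachable, so the closure stops there)
  (01)* → |ε-closure| = 1 (new start) + 1 (body) + 1 (new accept) = 3
  0(0|1)((1|0)+1)*|(01)* → new start ε-reaches every alternative's start; at least one alternative accepts ε, so the union's new accept is reached too: |ε-closure| = 1 + 1 + 3 + 1 = 6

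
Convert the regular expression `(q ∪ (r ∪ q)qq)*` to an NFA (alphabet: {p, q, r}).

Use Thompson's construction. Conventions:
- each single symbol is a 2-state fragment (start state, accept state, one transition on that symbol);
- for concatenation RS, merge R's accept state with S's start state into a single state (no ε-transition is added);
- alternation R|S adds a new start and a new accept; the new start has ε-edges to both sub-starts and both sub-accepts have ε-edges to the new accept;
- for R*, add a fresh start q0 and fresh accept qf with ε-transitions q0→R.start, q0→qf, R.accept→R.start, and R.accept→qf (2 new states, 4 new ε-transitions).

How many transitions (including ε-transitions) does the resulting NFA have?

Recursing over subexpressions:
Each of the 5 symbol leaves contributes 1 transition (1 symbol, 0 ε).
  r ∪ q — 6 transitions (2 symbol, 4 ε)
  (r ∪ q)qq — 8 transitions (4 symbol, 4 ε)
  q ∪ (r ∪ q)qq — 13 transitions (5 symbol, 8 ε)
  (q ∪ (r ∪ q)qq)* — 17 transitions (5 symbol, 12 ε)

17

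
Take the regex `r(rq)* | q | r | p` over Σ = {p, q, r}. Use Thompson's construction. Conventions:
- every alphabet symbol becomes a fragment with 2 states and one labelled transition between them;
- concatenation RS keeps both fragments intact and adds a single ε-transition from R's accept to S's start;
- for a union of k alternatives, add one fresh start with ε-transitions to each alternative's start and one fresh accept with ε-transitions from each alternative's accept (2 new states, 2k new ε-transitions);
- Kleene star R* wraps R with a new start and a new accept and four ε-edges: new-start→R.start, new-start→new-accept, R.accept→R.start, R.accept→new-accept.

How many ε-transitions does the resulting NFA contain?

14

Building bottom-up:
Each of the 6 symbol leaves contributes 0 ε-transitions.
  rq — 1 ε-transition
  (rq)* — 5 ε-transitions
  r(rq)* — 6 ε-transitions
  r(rq)* | q | r | p — 14 ε-transitions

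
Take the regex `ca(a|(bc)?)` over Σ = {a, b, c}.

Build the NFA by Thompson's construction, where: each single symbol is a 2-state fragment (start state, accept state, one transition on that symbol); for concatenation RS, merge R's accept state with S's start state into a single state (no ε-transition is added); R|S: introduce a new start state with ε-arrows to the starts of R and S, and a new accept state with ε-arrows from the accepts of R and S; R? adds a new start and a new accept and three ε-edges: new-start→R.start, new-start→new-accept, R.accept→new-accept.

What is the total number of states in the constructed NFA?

11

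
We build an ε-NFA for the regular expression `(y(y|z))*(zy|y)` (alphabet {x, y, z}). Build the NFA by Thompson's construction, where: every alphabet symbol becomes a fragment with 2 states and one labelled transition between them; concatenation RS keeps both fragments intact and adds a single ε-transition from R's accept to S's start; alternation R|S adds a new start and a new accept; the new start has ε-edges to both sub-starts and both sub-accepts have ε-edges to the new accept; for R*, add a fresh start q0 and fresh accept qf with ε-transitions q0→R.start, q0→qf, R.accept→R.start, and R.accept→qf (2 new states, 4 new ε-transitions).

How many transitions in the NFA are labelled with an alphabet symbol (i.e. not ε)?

6

Per subexpression:
Each of the 6 symbol leaves contributes exactly 1 symbol transition.
  y|z → 2 symbol transitions
  y(y|z) → 3 symbol transitions
  (y(y|z))* → 3 symbol transitions
  zy → 2 symbol transitions
  zy|y → 3 symbol transitions
  (y(y|z))*(zy|y) → 6 symbol transitions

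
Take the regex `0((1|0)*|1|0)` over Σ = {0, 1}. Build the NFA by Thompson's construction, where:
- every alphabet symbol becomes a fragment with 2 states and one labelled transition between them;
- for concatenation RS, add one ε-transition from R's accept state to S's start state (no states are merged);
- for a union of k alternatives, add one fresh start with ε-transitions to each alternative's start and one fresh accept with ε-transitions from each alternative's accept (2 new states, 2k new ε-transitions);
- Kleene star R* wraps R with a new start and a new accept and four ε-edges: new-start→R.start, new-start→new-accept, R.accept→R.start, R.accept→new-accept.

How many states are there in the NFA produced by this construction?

Bottom-up over the parse tree:
Each of the 5 symbol leaves contributes a 2-state fragment.
  1|0 : 6 states
  (1|0)* : 8 states
  (1|0)*|1|0 : 14 states
  0((1|0)*|1|0) : 16 states

16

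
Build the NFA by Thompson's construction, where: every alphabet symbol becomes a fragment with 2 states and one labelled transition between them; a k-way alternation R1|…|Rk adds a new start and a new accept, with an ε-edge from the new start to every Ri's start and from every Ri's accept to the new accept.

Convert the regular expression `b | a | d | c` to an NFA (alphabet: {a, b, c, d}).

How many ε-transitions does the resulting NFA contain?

Bottom-up over the parse tree:
Each of the 4 symbol leaves contributes 0 ε-transitions.
  b | a | d | c — 8 ε-transitions

8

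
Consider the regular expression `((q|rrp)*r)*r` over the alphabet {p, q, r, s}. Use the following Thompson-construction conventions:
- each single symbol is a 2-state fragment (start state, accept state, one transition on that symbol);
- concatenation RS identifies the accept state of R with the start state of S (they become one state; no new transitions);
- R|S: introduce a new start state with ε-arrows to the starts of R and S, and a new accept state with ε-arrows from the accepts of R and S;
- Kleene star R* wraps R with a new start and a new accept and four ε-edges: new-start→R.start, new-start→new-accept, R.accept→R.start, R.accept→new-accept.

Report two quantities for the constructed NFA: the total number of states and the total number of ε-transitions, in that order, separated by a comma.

Per subexpression:
Each of the 6 symbol leaves contributes 2 states and 0 ε-transitions.
  rrp → 4 states, 0 ε-transitions
  q|rrp → 8 states, 4 ε-transitions
  (q|rrp)* → 10 states, 8 ε-transitions
  (q|rrp)*r → 11 states, 8 ε-transitions
  ((q|rrp)*r)* → 13 states, 12 ε-transitions
  ((q|rrp)*r)*r → 14 states, 12 ε-transitions

14, 12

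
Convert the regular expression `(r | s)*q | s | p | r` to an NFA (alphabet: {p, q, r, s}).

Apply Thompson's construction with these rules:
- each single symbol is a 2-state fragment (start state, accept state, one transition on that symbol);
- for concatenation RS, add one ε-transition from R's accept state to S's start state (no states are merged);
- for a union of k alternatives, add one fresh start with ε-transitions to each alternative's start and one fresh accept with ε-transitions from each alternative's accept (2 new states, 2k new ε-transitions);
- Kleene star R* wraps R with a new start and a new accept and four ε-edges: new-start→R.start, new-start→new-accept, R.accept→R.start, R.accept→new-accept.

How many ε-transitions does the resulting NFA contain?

17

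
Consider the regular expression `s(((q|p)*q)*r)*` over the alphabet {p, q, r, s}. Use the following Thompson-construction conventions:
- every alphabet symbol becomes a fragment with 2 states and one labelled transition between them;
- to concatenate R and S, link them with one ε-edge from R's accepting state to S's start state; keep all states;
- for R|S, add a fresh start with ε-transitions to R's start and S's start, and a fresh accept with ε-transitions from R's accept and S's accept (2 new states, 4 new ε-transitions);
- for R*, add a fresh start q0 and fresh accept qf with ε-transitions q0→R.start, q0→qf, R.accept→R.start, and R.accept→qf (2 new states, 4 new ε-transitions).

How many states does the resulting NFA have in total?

18

By structural recursion:
Each of the 5 symbol leaves contributes a 2-state fragment.
  q|p : 6 states
  (q|p)* : 8 states
  (q|p)*q : 10 states
  ((q|p)*q)* : 12 states
  ((q|p)*q)*r : 14 states
  (((q|p)*q)*r)* : 16 states
  s(((q|p)*q)*r)* : 18 states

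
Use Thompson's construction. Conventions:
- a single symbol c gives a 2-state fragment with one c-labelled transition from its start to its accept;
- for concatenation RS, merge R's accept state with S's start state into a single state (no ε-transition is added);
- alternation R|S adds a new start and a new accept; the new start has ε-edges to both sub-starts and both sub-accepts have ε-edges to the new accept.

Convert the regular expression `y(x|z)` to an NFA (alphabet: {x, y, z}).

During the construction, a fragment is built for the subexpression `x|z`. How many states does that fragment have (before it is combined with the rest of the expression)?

Fragment for `x|z`:
Each of the 2 symbol leaves contributes a 2-state fragment.
  x|z → 6 states

6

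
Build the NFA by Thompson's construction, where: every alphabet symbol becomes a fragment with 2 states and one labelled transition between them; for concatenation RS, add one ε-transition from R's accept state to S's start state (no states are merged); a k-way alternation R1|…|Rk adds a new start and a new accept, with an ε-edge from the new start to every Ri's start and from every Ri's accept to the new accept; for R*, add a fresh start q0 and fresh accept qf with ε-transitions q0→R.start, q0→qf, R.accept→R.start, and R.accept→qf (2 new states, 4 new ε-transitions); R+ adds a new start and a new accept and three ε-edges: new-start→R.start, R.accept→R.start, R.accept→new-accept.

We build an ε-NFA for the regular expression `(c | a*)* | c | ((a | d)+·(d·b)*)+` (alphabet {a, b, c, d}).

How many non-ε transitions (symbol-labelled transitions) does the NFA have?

7

By structural recursion:
Each of the 7 symbol leaves contributes exactly 1 symbol transition.
  a* — 1 symbol transition
  c | a* — 2 symbol transitions
  (c | a*)* — 2 symbol transitions
  a | d — 2 symbol transitions
  (a | d)+ — 2 symbol transitions
  d·b — 2 symbol transitions
  (d·b)* — 2 symbol transitions
  (a | d)+·(d·b)* — 4 symbol transitions
  ((a | d)+·(d·b)*)+ — 4 symbol transitions
  (c | a*)* | c | ((a | d)+·(d·b)*)+ — 7 symbol transitions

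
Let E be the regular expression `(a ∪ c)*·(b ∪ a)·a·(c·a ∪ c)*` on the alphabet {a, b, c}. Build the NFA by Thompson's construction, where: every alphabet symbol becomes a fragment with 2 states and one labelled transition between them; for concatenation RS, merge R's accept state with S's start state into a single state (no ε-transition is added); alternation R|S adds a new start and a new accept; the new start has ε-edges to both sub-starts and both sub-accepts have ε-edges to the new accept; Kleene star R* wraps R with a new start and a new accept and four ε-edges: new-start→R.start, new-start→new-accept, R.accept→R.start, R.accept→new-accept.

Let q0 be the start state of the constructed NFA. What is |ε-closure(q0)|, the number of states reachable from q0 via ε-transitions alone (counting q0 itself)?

7

Work bottom-up. For each fragment F, track |ε-closure(F.start)| and whether F's accept lies in that closure (i.e. whether F accepts ε). A single-symbol fragment has closure size 1 and does not accept ε.
  a ∪ c : |closure| = 1 + 1 + 1 = 3 (the new accept is not ε-reachable since no branch accepts ε)
  (a ∪ c)* : the star's fresh start ε-reaches both the body's start and the fresh accept: |closure| = 2 + 3 = 5
  b ∪ a : new start ε-reaches every alternative's start; none of them accept ε, so the new accept is not reached: |closure| = 1 + 1 + 1 = 3
  c·a : |closure| equals the left operand's closure size = 1 (its accept is not ε-reachable, so the closure stops there)
  c·a ∪ c : |closure| = 1 + 1 + 1 = 3 (the new accept is not ε-reachable since no branch accepts ε)
  (c·a ∪ c)* : the star's fresh start ε-reaches both the body's start and the fresh accept: |closure| = 2 + 3 = 5
  (a ∪ c)*·(b ∪ a)·a·(c·a ∪ c)* : |closure| = 5 + (3−1) = 7 (closure spills across the concat boundary because the left factor accepts ε)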